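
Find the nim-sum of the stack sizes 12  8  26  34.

Nim-sum: 12 ^ 8 ^ 26 ^ 34 = 60.

60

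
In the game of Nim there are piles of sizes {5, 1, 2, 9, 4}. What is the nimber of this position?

Nim-sum: 5 ⊕ 1 ⊕ 2 ⊕ 9 ⊕ 4 = 11.

11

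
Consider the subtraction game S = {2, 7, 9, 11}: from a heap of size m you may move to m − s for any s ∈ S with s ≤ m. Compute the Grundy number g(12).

2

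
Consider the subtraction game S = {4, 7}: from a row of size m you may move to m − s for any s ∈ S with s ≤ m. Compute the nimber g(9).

2

Grundy values for subtraction set {4, 7}:
k:     0  1  2  3  4  5  6  7  8  9
g(k):  0  0  0  0  1  1  1  1  2  2
So g(9) = 2.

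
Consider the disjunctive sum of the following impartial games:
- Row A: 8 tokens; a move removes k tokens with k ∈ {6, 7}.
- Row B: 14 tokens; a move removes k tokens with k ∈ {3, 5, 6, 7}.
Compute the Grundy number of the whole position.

0

For row A, compute g(0), g(1), … with moves {6, 7}:
g(0) = mex{} = 0
g(1) = mex{} = 0
g(2) = mex{} = 0
g(3) = mex{} = 0
g(4) = mex{} = 0
g(5) = mex{} = 0
g(6) = mex{0} = 1
g(7) = mex{0} = 1
g(8) = mex{0} = 1
So g(8) = 1.
Grundy values for row B (subtraction set {3, 5, 6, 7}):
g(0) = mex{} = 0
g(1) = mex{} = 0
g(2) = mex{} = 0
g(3) = mex{0} = 1
g(4) = mex{0} = 1
g(5) = mex{0} = 1
g(6) = mex{0,1} = 2
g(7) = mex{0,1} = 2
g(8) = mex{0,1} = 2
g(9) = mex{0,1,2} = 3
g(10) = mex{1,2} = 0
g(11) = mex{1,2} = 0
g(12) = mex{1,2,3} = 0
g(13) = mex{0,2} = 1
g(14) = mex{0,2,3} = 1
So g(14) = 1.
By the Sprague-Grundy theorem, the Grundy value of a sum of independent games is the XOR of the component values.
Combined value = 1 XOR 1 = 0.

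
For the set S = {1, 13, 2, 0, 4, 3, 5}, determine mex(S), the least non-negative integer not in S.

6

The values 0, 1, 2, 3, 4, 5 are all present; 6 is the first non-negative integer missing from the set.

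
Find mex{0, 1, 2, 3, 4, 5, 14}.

6

The values 0, 1, 2, 3, 4, 5 are all present; 6 is the first non-negative integer missing from the set.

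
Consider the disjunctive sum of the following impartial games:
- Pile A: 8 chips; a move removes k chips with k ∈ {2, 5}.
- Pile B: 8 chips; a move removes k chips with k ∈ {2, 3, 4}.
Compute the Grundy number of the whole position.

For pile A, compute g(0), g(1), … with moves {2, 5}:
k:     0  1  2  3  4  5  6  7  8
g(k):  0  0  1  1  0  2  1  0  0
So g(8) = 0.
Build the Grundy sequence for pile B with g(k) = mex{g(k−s) : s ∈ {2, 3, 4}, s ≤ k}:
g(0) = mex{} = 0
g(1) = mex{} = 0
g(2) = mex{0} = 1
g(3) = mex{0} = 1
g(4) = mex{0,1} = 2
g(5) = mex{0,1} = 2
g(6) = mex{1,2} = 0
g(7) = mex{1,2} = 0
g(8) = mex{0,2} = 1
So g(8) = 1.
The value of a disjunctive sum is the nim-sum of the parts.
Combined value = 0 ⊕ 1 = 1.

1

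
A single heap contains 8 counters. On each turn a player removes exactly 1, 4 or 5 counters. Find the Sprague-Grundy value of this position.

Grundy values for subtraction set {1, 4, 5}:
g(0) = mex{} = 0
g(1) = mex{0} = 1
g(2) = mex{1} = 0
g(3) = mex{0} = 1
g(4) = mex{0,1} = 2
g(5) = mex{0,1,2} = 3
g(6) = mex{0,1,3} = 2
g(7) = mex{0,1,2} = 3
g(8) = mex{1,2,3} = 0
So g(8) = 0.

0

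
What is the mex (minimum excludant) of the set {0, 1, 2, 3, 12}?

4

The values 0, 1, 2, 3 are all present; 4 is the first non-negative integer missing from the set.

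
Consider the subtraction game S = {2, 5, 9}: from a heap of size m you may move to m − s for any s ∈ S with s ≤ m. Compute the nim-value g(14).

0

Compute g(0), g(1), … for moves {2, 5, 9}:
g(0) = mex{} = 0
g(1) = mex{} = 0
g(2) = mex{0} = 1
g(3) = mex{0} = 1
g(4) = mex{1} = 0
g(5) = mex{0,1} = 2
g(6) = mex{0} = 1
g(7) = mex{1,2} = 0
g(8) = mex{1} = 0
g(9) = mex{0} = 1
g(10) = mex{0,2} = 1
g(11) = mex{1} = 0
g(12) = mex{0,1} = 2
g(13) = mex{0} = 1
g(14) = mex{1,2} = 0
So g(14) = 0.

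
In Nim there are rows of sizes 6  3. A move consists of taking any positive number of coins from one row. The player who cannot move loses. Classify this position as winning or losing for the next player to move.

Winning position

Write each in binary and XOR column by column:
  110  (6)
  011  (3)
  ---
  101  (5)
The nim-sum is 5 ≠ 0, so this is an N-position: the player to move can win.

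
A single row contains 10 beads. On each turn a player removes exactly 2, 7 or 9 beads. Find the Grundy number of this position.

3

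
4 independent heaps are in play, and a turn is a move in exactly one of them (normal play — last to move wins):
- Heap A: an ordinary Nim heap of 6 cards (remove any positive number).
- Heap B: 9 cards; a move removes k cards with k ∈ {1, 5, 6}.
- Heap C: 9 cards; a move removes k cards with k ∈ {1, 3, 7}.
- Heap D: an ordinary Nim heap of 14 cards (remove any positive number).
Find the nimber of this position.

10

Heap A is a plain Nim heap of size 6, so its Grundy value is 6.
Build the Grundy sequence for heap B with g(k) = mex{g(k−s) : s ∈ {1, 5, 6}, s ≤ k}:
g(0) = mex{} = 0
g(1) = mex{0} = 1
g(2) = mex{1} = 0
g(3) = mex{0} = 1
g(4) = mex{1} = 0
g(5) = mex{0} = 1
g(6) = mex{0,1} = 2
g(7) = mex{0,1,2} = 3
g(8) = mex{0,1,3} = 2
g(9) = mex{0,1,2} = 3
So g(9) = 3.
For heap C, compute g(0), g(1), … with moves {1, 3, 7}:
g(0) = mex{} = 0
g(1) = mex{0} = 1
g(2) = mex{1} = 0
g(3) = mex{0} = 1
g(4) = mex{1} = 0
g(5) = mex{0} = 1
g(6) = mex{1} = 0
g(7) = mex{0} = 1
g(8) = mex{1} = 0
g(9) = mex{0} = 1
So g(9) = 1.
Heap D is a plain Nim heap of size 14, so its Grundy value is 14.
The value of a disjunctive sum is the nim-sum of the parts.
Combined value = 6 XOR 3 XOR 1 XOR 14 = 10.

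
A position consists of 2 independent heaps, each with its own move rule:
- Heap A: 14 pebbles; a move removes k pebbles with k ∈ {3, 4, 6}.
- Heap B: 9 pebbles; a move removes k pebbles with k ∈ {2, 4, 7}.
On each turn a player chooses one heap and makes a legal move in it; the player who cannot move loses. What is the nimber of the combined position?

1

Build the Grundy sequence for heap A with g(k) = mex{g(k−s) : s ∈ {3, 4, 6}, s ≤ k}:
k:     0  1  2  3  4  5  6  7  8  9 10 11 12 13 14
g(k):  0  0  0  1  1  1  2  2  2  0  0  0  1  1  1
So g(14) = 1.
For heap B, compute g(0), g(1), … with moves {2, 4, 7}:
k:     0  1  2  3  4  5  6  7  8  9
g(k):  0  0  1  1  2  2  0  3  1  0
So g(9) = 0.
By the Sprague-Grundy theorem, the Grundy value of a sum of independent games is the XOR of the component values.
Combined value = 1 XOR 0 = 1.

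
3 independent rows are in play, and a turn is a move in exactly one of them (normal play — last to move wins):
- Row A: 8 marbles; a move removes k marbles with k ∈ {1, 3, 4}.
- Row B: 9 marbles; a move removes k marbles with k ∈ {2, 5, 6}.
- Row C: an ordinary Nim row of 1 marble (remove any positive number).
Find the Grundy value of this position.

Build the Grundy sequence for row A with g(k) = mex{g(k−s) : s ∈ {1, 3, 4}, s ≤ k}:
k:     0  1  2  3  4  5  6  7  8
g(k):  0  1  0  1  2  3  2  0  1
So g(8) = 1.
For row B, compute g(0), g(1), … with moves {2, 5, 6}:
k:     0  1  2  3  4  5  6  7  8  9
g(k):  0  0  1  1  0  2  1  3  0  2
So g(9) = 2.
Row C is a plain Nim row of size 1, so its Grundy value is 1.
The value of a disjunctive sum is the nim-sum of the parts.
Combined value = 1 XOR 2 XOR 1 = 2.

2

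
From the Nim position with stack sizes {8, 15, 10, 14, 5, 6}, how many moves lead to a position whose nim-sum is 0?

Nim-sum: 8 XOR 15 XOR 10 XOR 14 XOR 5 XOR 6 = 0.
The nim-sum is already 0, so every move leaves a nonzero nim-sum — there are no winning moves.

0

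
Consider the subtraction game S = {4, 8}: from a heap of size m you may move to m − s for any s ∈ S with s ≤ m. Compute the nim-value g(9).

2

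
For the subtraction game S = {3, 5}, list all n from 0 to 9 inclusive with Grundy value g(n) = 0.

Build the Grundy sequence with g(k) = mex{g(k−s) : s ∈ {3, 5}, s ≤ k}:
k:     0  1  2  3  4  5  6  7  8  9
g(k):  0  0  0  1  1  1  2  2  0  0
The P-positions (g = 0) in 0..9 are 0, 1, 2, 8, 9.

0, 1, 2, 8, 9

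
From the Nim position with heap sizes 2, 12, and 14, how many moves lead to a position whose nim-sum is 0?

Compute the nim-sum pairwise:
2 ⊕ 12 = 14
14 ⊕ 14 = 0
The nim-sum is already 0, so every move leaves a nonzero nim-sum — there are no winning moves.

0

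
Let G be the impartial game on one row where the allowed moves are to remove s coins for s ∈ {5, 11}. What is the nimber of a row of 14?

2

Grundy values for subtraction set {5, 11}:
k:     0  1  2  3  4  5  6  7  8  9 10 11 12 13 14
g(k):  0  0  0  0  0  1  1  1  1  1  0  2  2  2  2
So g(14) = 2.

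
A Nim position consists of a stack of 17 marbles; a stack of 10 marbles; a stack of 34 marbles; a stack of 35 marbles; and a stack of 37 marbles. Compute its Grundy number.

63

Compute the nim-sum pairwise:
17 ⊕ 10 = 27
27 ⊕ 34 = 57
57 ⊕ 35 = 26
26 ⊕ 37 = 63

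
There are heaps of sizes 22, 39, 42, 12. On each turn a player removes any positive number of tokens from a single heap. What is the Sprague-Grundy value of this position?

23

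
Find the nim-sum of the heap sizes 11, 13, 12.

10

Compute the nim-sum pairwise:
11 ^ 13 = 6
6 ^ 12 = 10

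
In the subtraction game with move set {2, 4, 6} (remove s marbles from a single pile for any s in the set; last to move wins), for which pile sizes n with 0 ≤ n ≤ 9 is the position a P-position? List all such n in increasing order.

Grundy values for subtraction set {2, 4, 6}:
g(0) = mex{} = 0
g(1) = mex{} = 0
g(2) = mex{0} = 1
g(3) = mex{0} = 1
g(4) = mex{0,1} = 2
g(5) = mex{0,1} = 2
g(6) = mex{0,1,2} = 3
g(7) = mex{0,1,2} = 3
g(8) = mex{1,2,3} = 0
g(9) = mex{1,2,3} = 0
The P-positions (g = 0) in 0..9 are 0, 1, 8, 9.

0, 1, 8, 9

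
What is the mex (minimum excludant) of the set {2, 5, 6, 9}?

0

0 is not in the set, so the mex is 0.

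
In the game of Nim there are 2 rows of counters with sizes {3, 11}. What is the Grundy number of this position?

8

Compute the nim-sum pairwise:
3 ⊕ 11 = 8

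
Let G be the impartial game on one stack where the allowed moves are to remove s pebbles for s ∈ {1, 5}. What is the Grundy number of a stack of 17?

Build the Grundy sequence with g(k) = mex{g(k−s) : s ∈ {1, 5}, s ≤ k}:
k:     0  1  2  3  4  5  6  7  8  9 10 11 12 13 14 15 16 17
g(k):  0  1  0  1  0  1  0  1  0  1  0  1  0  1  0  1  0  1
So g(17) = 1.

1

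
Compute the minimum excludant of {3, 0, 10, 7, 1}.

The values 0, 1 are all present; 2 is the first non-negative integer missing from the set.

2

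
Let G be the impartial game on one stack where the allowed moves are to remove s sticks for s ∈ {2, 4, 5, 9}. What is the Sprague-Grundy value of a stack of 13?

3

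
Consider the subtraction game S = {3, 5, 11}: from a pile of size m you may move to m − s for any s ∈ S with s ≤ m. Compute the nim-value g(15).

Grundy values for subtraction set {3, 5, 11}:
k:     0  1  2  3  4  5  6  7  8  9 10 11 12 13 14 15
g(k):  0  0  0  1  1  1  2  2  0  0  0  1  1  1  2  2
So g(15) = 2.

2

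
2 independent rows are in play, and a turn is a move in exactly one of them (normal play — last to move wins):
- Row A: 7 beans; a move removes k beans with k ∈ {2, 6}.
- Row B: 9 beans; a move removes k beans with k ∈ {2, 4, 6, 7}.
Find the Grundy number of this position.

For row A, compute g(0), g(1), … with moves {2, 6}:
g(0) = mex{} = 0
g(1) = mex{} = 0
g(2) = mex{0} = 1
g(3) = mex{0} = 1
g(4) = mex{1} = 0
g(5) = mex{1} = 0
g(6) = mex{0} = 1
g(7) = mex{0} = 1
So g(7) = 1.
Grundy values for row B (subtraction set {2, 4, 6, 7}):
g(0) = mex{} = 0
g(1) = mex{} = 0
g(2) = mex{0} = 1
g(3) = mex{0} = 1
g(4) = mex{0,1} = 2
g(5) = mex{0,1} = 2
g(6) = mex{0,1,2} = 3
g(7) = mex{0,1,2} = 3
g(8) = mex{0,1,2,3} = 4
g(9) = mex{1,2,3} = 0
So g(9) = 0.
By the Sprague-Grundy theorem, the Grundy value of a sum of independent games is the XOR of the component values.
Combined value = 1 XOR 0 = 1.

1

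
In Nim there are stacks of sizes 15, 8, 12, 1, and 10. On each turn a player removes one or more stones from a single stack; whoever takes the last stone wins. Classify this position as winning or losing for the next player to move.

Losing position

In binary:
  1111  (15)
  1000  (8)
  1100  (12)
  0001  (1)
  1010  (10)
  ----
  0000  (0)
The nim-sum is 0, so this is a P-position: the player to move is in a losing position under optimal play.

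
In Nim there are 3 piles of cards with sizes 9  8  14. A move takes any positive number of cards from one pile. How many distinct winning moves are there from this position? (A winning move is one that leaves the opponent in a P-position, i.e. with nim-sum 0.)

Write each in binary and XOR column by column:
  1001  (9)
  1000  (8)
  1110  (14)
  ----
  1111  (15)
The overall nim-sum is X = 15. A pile of size p has a winning move iff p XOR X < p (reduce it to p XOR X).
  9: 9 XOR 15 = 6 < 9 — winning move (to 6).
  8: 8 XOR 15 = 7 < 8 — winning move (to 7).
  14: 14 XOR 15 = 1 < 14 — winning move (to 1).
That gives 3 winning moves.

3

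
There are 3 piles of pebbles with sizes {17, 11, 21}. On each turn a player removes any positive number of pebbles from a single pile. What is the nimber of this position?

15

Bitwise XOR of the heap sizes:
  10001  (17)
  01011  (11)
  10101  (21)
  -----
  01111  (15)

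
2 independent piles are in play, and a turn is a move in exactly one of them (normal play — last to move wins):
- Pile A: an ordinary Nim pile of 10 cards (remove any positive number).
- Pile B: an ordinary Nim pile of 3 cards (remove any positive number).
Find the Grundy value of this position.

Pile A is a plain Nim pile of size 10, so its Grundy value is 10.
Pile B is a plain Nim pile of size 3, so its Grundy value is 3.
By the Sprague-Grundy theorem, the Grundy value of a sum of independent games is the XOR of the component values.
Combined value = 10 ⊕ 3 = 9.

9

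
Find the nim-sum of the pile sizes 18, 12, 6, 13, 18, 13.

10

Nim-sum: 18 ⊕ 12 ⊕ 6 ⊕ 13 ⊕ 18 ⊕ 13 = 10.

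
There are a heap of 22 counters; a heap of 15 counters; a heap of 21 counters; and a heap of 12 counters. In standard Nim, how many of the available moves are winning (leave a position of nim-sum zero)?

Bitwise XOR of the heap sizes:
  10110  (22)
  01111  (15)
  10101  (21)
  01100  (12)
  -----
  00000  (0)
The nim-sum is already 0, so every move leaves a nonzero nim-sum — there are no winning moves.

0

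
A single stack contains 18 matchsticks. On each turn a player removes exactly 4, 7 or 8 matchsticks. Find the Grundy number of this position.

1

Compute g(0), g(1), … for moves {4, 7, 8}:
k:     0  1  2  3  4  5  6  7  8  9 10 11 12 13 14 15 16 17 18
g(k):  0  0  0  0  1  1  1  1  2  2  2  2  0  0  0  0  1  1  1
So g(18) = 1.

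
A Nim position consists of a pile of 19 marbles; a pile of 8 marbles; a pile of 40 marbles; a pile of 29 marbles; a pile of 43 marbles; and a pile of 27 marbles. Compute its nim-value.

30

Compute the nim-sum pairwise:
19 XOR 8 = 27
27 XOR 40 = 51
51 XOR 29 = 46
46 XOR 43 = 5
5 XOR 27 = 30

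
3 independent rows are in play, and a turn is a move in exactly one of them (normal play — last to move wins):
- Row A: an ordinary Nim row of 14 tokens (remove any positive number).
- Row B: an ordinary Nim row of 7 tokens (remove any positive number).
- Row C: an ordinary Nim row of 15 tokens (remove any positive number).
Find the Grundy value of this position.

6

Row A is a plain Nim row of size 14, so its Grundy value is 14.
Row B is a plain Nim row of size 7, so its Grundy value is 7.
Row C is a plain Nim row of size 15, so its Grundy value is 15.
By the Sprague-Grundy theorem, the Grundy value of a sum of independent games is the XOR of the component values.
Combined value = 14 ⊕ 7 ⊕ 15 = 6.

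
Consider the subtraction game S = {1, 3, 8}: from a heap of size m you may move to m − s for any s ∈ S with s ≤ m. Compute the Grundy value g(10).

2

Grundy values for subtraction set {1, 3, 8}:
g(0) = mex{} = 0
g(1) = mex{0} = 1
g(2) = mex{1} = 0
g(3) = mex{0} = 1
g(4) = mex{1} = 0
g(5) = mex{0} = 1
g(6) = mex{1} = 0
g(7) = mex{0} = 1
g(8) = mex{0,1} = 2
g(9) = mex{0,1,2} = 3
g(10) = mex{0,1,3} = 2
So g(10) = 2.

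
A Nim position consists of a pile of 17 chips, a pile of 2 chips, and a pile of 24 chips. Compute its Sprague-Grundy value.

Nim-sum: 17 ⊕ 2 ⊕ 24 = 11.

11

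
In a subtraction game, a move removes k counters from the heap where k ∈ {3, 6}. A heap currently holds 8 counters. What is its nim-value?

Build the Grundy sequence with g(k) = mex{g(k−s) : s ∈ {3, 6}, s ≤ k}:
k:     0  1  2  3  4  5  6  7  8
g(k):  0  0  0  1  1  1  2  2  2
So g(8) = 2.

2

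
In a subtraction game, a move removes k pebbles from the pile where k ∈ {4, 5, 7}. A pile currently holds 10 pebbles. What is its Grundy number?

2

Grundy values for subtraction set {4, 5, 7}:
k:     0  1  2  3  4  5  6  7  8  9 10
g(k):  0  0  0  0  1  1  1  1  2  2  2
So g(10) = 2.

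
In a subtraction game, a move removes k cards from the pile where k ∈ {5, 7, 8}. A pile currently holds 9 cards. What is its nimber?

1

Build the Grundy sequence with g(k) = mex{g(k−s) : s ∈ {5, 7, 8}, s ≤ k}:
k:     0  1  2  3  4  5  6  7  8  9
g(k):  0  0  0  0  0  1  1  1  1  1
So g(9) = 1.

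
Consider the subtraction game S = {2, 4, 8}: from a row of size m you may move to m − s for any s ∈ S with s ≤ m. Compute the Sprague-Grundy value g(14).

Build the Grundy sequence with g(k) = mex{g(k−s) : s ∈ {2, 4, 8}, s ≤ k}:
k:     0  1  2  3  4  5  6  7  8  9 10 11 12 13 14
g(k):  0  0  1  1  2  2  0  0  1  1  2  2  0  0  1
So g(14) = 1.

1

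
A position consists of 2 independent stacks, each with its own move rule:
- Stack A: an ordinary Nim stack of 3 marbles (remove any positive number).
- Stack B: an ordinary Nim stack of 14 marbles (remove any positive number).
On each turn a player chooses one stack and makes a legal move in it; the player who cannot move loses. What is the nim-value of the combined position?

13

Stack A is a plain Nim stack of size 3, so its Grundy value is 3.
Stack B is a plain Nim stack of size 14, so its Grundy value is 14.
The value of a disjunctive sum is the nim-sum of the parts.
Combined value = 3 XOR 14 = 13.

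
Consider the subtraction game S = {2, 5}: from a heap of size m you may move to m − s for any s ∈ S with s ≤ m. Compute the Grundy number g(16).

1

Compute g(0), g(1), … for moves {2, 5}:
k:     0  1  2  3  4  5  6  7  8  9 10 11 12 13 14 15 16
g(k):  0  0  1  1  0  2  1  0  0  1  1  0  2  1  0  0  1
So g(16) = 1.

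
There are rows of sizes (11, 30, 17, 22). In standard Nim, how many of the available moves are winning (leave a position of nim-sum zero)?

Compute the nim-sum pairwise:
11 ^ 30 = 21
21 ^ 17 = 4
4 ^ 22 = 18
The overall nim-sum is X = 18. A row of size p has a winning move iff p XOR X < p (reduce it to p XOR X).
  11: 11 XOR 18 = 25 ≥ 11 — no move.
  30: 30 XOR 18 = 12 < 30 — winning move (to 12).
  17: 17 XOR 18 = 3 < 17 — winning move (to 3).
  22: 22 XOR 18 = 4 < 22 — winning move (to 4).
That gives 3 winning moves.

3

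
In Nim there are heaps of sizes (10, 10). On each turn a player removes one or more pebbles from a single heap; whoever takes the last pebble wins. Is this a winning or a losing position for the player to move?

Bitwise XOR of the heap sizes:
  1010  (10)
  1010  (10)
  ----
  0000  (0)
The nim-sum is 0, so this is a P-position: the player to move is in a losing position under optimal play.

Losing position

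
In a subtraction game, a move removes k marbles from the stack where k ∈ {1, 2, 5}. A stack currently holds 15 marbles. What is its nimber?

0

Build the Grundy sequence with g(k) = mex{g(k−s) : s ∈ {1, 2, 5}, s ≤ k}:
k:     0  1  2  3  4  5  6  7  8  9 10 11 12 13 14 15
g(k):  0  1  2  0  1  2  0  1  2  0  1  2  0  1  2  0
So g(15) = 0.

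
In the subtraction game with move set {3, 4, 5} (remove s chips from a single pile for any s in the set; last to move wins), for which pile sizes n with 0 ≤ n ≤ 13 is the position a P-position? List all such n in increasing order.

0, 1, 2, 8, 9, 10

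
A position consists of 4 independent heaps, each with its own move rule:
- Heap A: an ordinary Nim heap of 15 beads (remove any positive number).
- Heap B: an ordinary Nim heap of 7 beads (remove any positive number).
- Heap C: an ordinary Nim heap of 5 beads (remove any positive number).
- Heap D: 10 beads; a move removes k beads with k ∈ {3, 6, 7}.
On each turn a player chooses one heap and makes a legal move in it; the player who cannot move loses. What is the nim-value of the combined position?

13

Heap A is a plain Nim heap of size 15, so its Grundy value is 15.
Heap B is a plain Nim heap of size 7, so its Grundy value is 7.
Heap C is a plain Nim heap of size 5, so its Grundy value is 5.
For heap D, compute g(0), g(1), … with moves {3, 6, 7}:
k:     0  1  2  3  4  5  6  7  8  9 10
g(k):  0  0  0  1  1  1  2  2  2  3  0
So g(10) = 0.
By the Sprague-Grundy theorem, the Grundy value of a sum of independent games is the XOR of the component values.
Combined value = 15 ⊕ 7 ⊕ 5 ⊕ 0 = 13.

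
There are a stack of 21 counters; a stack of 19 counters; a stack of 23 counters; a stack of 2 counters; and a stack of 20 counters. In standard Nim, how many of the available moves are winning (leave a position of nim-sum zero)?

3

In binary:
  10101  (21)
  10011  (19)
  10111  (23)
  00010  (2)
  10100  (20)
  -----
  00111  (7)
The overall nim-sum is X = 7. A stack of size p has a winning move iff p XOR X < p (reduce it to p XOR X).
  21: 21 XOR 7 = 18 < 21 — winning move (to 18).
  19: 19 XOR 7 = 20 ≥ 19 — no move.
  23: 23 XOR 7 = 16 < 23 — winning move (to 16).
  2: 2 XOR 7 = 5 ≥ 2 — no move.
  20: 20 XOR 7 = 19 < 20 — winning move (to 19).
That gives 3 winning moves.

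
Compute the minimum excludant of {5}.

0

0 is not in the set, so the mex is 0.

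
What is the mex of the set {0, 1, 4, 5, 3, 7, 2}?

The values 0, 1, 2, 3, 4, 5 are all present; 6 is the first non-negative integer missing from the set.

6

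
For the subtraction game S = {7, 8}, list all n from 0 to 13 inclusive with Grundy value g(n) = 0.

Grundy values for subtraction set {7, 8}:
k:     0  1  2  3  4  5  6  7  8  9 10 11 12 13
g(k):  0  0  0  0  0  0  0  1  1  1  1  1  1  1
The P-positions (g = 0) in 0..13 are 0, 1, 2, 3, 4, 5, 6.

0, 1, 2, 3, 4, 5, 6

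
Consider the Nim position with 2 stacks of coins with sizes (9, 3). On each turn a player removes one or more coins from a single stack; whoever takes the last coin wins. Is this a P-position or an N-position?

N-position

Nim-sum: 9 ^ 3 = 10.
The nim-sum is 10 ≠ 0, so this is an N-position: the player to move can win.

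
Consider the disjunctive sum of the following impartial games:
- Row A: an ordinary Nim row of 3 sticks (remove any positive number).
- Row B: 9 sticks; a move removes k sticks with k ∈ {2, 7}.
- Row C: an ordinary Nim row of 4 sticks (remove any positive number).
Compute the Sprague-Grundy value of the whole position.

Row A is a plain Nim row of size 3, so its Grundy value is 3.
Grundy values for row B (subtraction set {2, 7}):
k:     0  1  2  3  4  5  6  7  8  9
g(k):  0  0  1  1  0  0  1  1  2  0
So g(9) = 0.
Row C is a plain Nim row of size 4, so its Grundy value is 4.
The value of a disjunctive sum is the nim-sum of the parts.
Combined value = 3 XOR 0 XOR 4 = 7.

7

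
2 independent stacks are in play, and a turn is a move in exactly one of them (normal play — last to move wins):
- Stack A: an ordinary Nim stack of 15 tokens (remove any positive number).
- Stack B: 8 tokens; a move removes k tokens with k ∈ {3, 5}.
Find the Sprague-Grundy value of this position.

Stack A is a plain Nim stack of size 15, so its Grundy value is 15.
Build the Grundy sequence for stack B with g(k) = mex{g(k−s) : s ∈ {3, 5}, s ≤ k}:
g(0) = mex{} = 0
g(1) = mex{} = 0
g(2) = mex{} = 0
g(3) = mex{0} = 1
g(4) = mex{0} = 1
g(5) = mex{0} = 1
g(6) = mex{0,1} = 2
g(7) = mex{0,1} = 2
g(8) = mex{1} = 0
So g(8) = 0.
The value of a disjunctive sum is the nim-sum of the parts.
Combined value = 15 ⊕ 0 = 15.

15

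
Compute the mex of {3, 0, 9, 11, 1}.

2

The values 0, 1 are all present; 2 is the first non-negative integer missing from the set.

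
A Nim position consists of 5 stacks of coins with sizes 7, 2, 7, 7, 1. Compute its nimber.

4

In binary:
  111  (7)
  010  (2)
  111  (7)
  111  (7)
  001  (1)
  ---
  100  (4)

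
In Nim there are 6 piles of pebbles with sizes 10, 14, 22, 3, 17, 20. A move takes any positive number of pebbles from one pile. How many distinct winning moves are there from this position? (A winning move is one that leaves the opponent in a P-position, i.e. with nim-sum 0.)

3

Compute the nim-sum pairwise:
10 XOR 14 = 4
4 XOR 22 = 18
18 XOR 3 = 17
17 XOR 17 = 0
0 XOR 20 = 20
The overall nim-sum is X = 20. A pile of size p has a winning move iff p XOR X < p (reduce it to p XOR X).
  10: 10 XOR 20 = 30 ≥ 10 — no move.
  14: 14 XOR 20 = 26 ≥ 14 — no move.
  22: 22 XOR 20 = 2 < 22 — winning move (to 2).
  3: 3 XOR 20 = 23 ≥ 3 — no move.
  17: 17 XOR 20 = 5 < 17 — winning move (to 5).
  20: 20 XOR 20 = 0 < 20 — winning move (to 0).
That gives 3 winning moves.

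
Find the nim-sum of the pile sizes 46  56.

22

Nim-sum: 46 ⊕ 56 = 22.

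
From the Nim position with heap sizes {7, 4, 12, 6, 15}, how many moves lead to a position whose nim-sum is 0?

5

Bitwise XOR of the heap sizes:
  0111  (7)
  0100  (4)
  1100  (12)
  0110  (6)
  1111  (15)
  ----
  0110  (6)
The overall nim-sum is X = 6. A heap of size p has a winning move iff p XOR X < p (reduce it to p XOR X).
  7: 7 XOR 6 = 1 < 7 — winning move (to 1).
  4: 4 XOR 6 = 2 < 4 — winning move (to 2).
  12: 12 XOR 6 = 10 < 12 — winning move (to 10).
  6: 6 XOR 6 = 0 < 6 — winning move (to 0).
  15: 15 XOR 6 = 9 < 15 — winning move (to 9).
That gives 5 winning moves.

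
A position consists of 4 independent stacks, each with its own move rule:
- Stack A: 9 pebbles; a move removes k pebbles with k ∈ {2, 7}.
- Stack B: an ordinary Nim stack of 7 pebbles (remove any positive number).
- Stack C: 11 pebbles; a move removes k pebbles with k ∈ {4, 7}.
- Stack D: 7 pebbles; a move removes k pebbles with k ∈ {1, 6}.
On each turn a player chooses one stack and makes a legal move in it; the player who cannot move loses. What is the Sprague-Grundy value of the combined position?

7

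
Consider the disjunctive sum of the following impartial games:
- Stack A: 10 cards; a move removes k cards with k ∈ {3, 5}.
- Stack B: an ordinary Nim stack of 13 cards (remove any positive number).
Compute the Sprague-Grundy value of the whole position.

For stack A, compute g(0), g(1), … with moves {3, 5}:
k:     0  1  2  3  4  5  6  7  8  9 10
g(k):  0  0  0  1  1  1  2  2  0  0  0
So g(10) = 0.
Stack B is a plain Nim stack of size 13, so its Grundy value is 13.
The value of a disjunctive sum is the nim-sum of the parts.
Combined value = 0 ⊕ 13 = 13.

13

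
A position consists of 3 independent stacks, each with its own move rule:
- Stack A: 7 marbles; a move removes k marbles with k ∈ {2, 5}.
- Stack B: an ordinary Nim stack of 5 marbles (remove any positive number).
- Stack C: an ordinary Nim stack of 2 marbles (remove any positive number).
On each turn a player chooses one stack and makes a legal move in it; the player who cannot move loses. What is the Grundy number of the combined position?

7

Grundy values for stack A (subtraction set {2, 5}):
k:     0  1  2  3  4  5  6  7
g(k):  0  0  1  1  0  2  1  0
So g(7) = 0.
Stack B is a plain Nim stack of size 5, so its Grundy value is 5.
Stack C is a plain Nim stack of size 2, so its Grundy value is 2.
By the Sprague-Grundy theorem, the Grundy value of a sum of independent games is the XOR of the component values.
Combined value = 0 ⊕ 5 ⊕ 2 = 7.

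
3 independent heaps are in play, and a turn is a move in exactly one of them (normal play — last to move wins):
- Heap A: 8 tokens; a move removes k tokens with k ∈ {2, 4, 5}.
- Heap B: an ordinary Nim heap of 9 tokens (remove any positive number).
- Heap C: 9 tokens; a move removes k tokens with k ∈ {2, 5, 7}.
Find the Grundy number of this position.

11

For heap A, compute g(0), g(1), … with moves {2, 4, 5}:
g(0) = mex{} = 0
g(1) = mex{} = 0
g(2) = mex{0} = 1
g(3) = mex{0} = 1
g(4) = mex{0,1} = 2
g(5) = mex{0,1} = 2
g(6) = mex{0,1,2} = 3
g(7) = mex{1,2} = 0
g(8) = mex{1,2,3} = 0
So g(8) = 0.
Heap B is a plain Nim heap of size 9, so its Grundy value is 9.
Grundy values for heap C (subtraction set {2, 5, 7}):
k:     0  1  2  3  4  5  6  7  8  9
g(k):  0  0  1  1  0  2  1  3  2  2
So g(9) = 2.
The value of a disjunctive sum is the nim-sum of the parts.
Combined value = 0 XOR 9 XOR 2 = 11.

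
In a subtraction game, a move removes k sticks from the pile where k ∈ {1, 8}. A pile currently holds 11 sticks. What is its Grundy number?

Build the Grundy sequence with g(k) = mex{g(k−s) : s ∈ {1, 8}, s ≤ k}:
g(0) = mex{} = 0
g(1) = mex{0} = 1
g(2) = mex{1} = 0
g(3) = mex{0} = 1
g(4) = mex{1} = 0
g(5) = mex{0} = 1
g(6) = mex{1} = 0
g(7) = mex{0} = 1
g(8) = mex{0,1} = 2
g(9) = mex{1,2} = 0
g(10) = mex{0} = 1
g(11) = mex{1} = 0
So g(11) = 0.

0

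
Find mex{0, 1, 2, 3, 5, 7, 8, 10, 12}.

The values 0, 1, 2, 3 are all present; 4 is the first non-negative integer missing from the set.

4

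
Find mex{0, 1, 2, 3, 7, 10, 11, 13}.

4

The values 0, 1, 2, 3 are all present; 4 is the first non-negative integer missing from the set.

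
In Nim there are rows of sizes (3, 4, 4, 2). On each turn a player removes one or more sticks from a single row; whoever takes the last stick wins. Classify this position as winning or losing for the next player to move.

Winning position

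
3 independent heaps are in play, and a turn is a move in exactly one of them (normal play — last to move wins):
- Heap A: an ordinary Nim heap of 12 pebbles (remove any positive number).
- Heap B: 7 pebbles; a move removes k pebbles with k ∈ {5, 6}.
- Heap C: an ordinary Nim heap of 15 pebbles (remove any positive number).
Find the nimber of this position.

Heap A is a plain Nim heap of size 12, so its Grundy value is 12.
For heap B, compute g(0), g(1), … with moves {5, 6}:
k:     0  1  2  3  4  5  6  7
g(k):  0  0  0  0  0  1  1  1
So g(7) = 1.
Heap C is a plain Nim heap of size 15, so its Grundy value is 15.
The value of a disjunctive sum is the nim-sum of the parts.
Combined value = 12 ⊕ 1 ⊕ 15 = 2.

2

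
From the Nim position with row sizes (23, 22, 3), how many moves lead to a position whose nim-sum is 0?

3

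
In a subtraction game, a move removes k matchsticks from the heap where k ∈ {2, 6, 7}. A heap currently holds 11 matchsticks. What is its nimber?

1

Build the Grundy sequence with g(k) = mex{g(k−s) : s ∈ {2, 6, 7}, s ≤ k}:
k:     0  1  2  3  4  5  6  7  8  9 10 11
g(k):  0  0  1  1  0  0  1  1  2  0  3  1
So g(11) = 1.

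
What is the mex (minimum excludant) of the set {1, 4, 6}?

0

0 is not in the set, so the mex is 0.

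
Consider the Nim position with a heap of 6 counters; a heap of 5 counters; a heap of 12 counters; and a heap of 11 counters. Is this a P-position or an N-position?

Bitwise XOR of the heap sizes:
  0110  (6)
  0101  (5)
  1100  (12)
  1011  (11)
  ----
  0100  (4)
The nim-sum is 4 ≠ 0, so this is an N-position: the player to move can win.

N-position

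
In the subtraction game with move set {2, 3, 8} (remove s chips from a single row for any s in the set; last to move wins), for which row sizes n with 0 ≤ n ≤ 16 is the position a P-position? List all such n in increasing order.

0, 1, 5, 6, 10, 11, 15, 16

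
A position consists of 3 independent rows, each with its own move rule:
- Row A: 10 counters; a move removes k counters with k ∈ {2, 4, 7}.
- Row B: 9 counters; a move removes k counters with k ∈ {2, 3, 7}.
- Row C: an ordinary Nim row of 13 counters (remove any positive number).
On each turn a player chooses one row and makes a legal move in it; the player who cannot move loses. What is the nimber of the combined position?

For row A, compute g(0), g(1), … with moves {2, 4, 7}:
g(0) = mex{} = 0
g(1) = mex{} = 0
g(2) = mex{0} = 1
g(3) = mex{0} = 1
g(4) = mex{0,1} = 2
g(5) = mex{0,1} = 2
g(6) = mex{1,2} = 0
g(7) = mex{0,1,2} = 3
g(8) = mex{0,2} = 1
g(9) = mex{1,2,3} = 0
g(10) = mex{0,1} = 2
So g(10) = 2.
Grundy values for row B (subtraction set {2, 3, 7}):
g(0) = mex{} = 0
g(1) = mex{} = 0
g(2) = mex{0} = 1
g(3) = mex{0} = 1
g(4) = mex{0,1} = 2
g(5) = mex{1} = 0
g(6) = mex{1,2} = 0
g(7) = mex{0,2} = 1
g(8) = mex{0} = 1
g(9) = mex{0,1} = 2
So g(9) = 2.
Row C is a plain Nim row of size 13, so its Grundy value is 13.
By the Sprague-Grundy theorem, the Grundy value of a sum of independent games is the XOR of the component values.
Combined value = 2 ⊕ 2 ⊕ 13 = 13.

13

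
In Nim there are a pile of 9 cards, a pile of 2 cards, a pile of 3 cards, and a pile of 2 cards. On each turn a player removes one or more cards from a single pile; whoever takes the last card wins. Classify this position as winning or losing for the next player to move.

Compute the nim-sum pairwise:
9 ⊕ 2 = 11
11 ⊕ 3 = 8
8 ⊕ 2 = 10
The nim-sum is 10 ≠ 0, so this is an N-position: the player to move can win.

Winning position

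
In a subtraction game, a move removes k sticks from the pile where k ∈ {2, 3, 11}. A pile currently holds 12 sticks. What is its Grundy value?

Grundy values for subtraction set {2, 3, 11}:
k:     0  1  2  3  4  5  6  7  8  9 10 11 12
g(k):  0  0  1  1  2  0  0  1  1  2  0  3  1
So g(12) = 1.

1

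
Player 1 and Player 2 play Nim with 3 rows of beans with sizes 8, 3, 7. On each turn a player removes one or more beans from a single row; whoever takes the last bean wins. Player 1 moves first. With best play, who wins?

Compute the nim-sum pairwise:
8 ⊕ 3 = 11
11 ⊕ 7 = 12
The nim-sum is 12 ≠ 0, so this is an N-position: the player to move can win; Player 1 has a winning move.

Player 1 wins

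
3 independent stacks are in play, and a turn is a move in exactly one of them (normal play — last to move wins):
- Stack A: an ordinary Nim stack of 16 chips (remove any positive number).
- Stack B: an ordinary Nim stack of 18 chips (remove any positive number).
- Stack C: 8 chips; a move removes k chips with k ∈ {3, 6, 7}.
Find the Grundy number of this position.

Stack A is a plain Nim stack of size 16, so its Grundy value is 16.
Stack B is a plain Nim stack of size 18, so its Grundy value is 18.
Grundy values for stack C (subtraction set {3, 6, 7}):
g(0) = mex{} = 0
g(1) = mex{} = 0
g(2) = mex{} = 0
g(3) = mex{0} = 1
g(4) = mex{0} = 1
g(5) = mex{0} = 1
g(6) = mex{0,1} = 2
g(7) = mex{0,1} = 2
g(8) = mex{0,1} = 2
So g(8) = 2.
By the Sprague-Grundy theorem, the Grundy value of a sum of independent games is the XOR of the component values.
Combined value = 16 ⊕ 18 ⊕ 2 = 0.

0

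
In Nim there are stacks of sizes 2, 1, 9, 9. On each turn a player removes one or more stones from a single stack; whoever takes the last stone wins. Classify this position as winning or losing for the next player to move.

Winning position

Nim-sum: 2 ⊕ 1 ⊕ 9 ⊕ 9 = 3.
The nim-sum is 3 ≠ 0, so this is an N-position: the player to move can win.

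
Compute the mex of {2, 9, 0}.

0 is in the set but 1 is not, so the mex is 1.

1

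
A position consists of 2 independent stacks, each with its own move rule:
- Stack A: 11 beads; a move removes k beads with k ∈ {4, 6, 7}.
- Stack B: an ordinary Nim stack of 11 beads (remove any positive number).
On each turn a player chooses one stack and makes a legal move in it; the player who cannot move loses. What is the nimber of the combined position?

Grundy values for stack A (subtraction set {4, 6, 7}):
k:     0  1  2  3  4  5  6  7  8  9 10 11
g(k):  0  0  0  0  1  1  1  1  2  2  2  0
So g(11) = 0.
Stack B is a plain Nim stack of size 11, so its Grundy value is 11.
The value of a disjunctive sum is the nim-sum of the parts.
Combined value = 0 XOR 11 = 11.

11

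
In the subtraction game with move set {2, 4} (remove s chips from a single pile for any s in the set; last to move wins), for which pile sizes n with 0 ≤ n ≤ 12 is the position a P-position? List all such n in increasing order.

Build the Grundy sequence with g(k) = mex{g(k−s) : s ∈ {2, 4}, s ≤ k}:
g(0) = mex{} = 0
g(1) = mex{} = 0
g(2) = mex{0} = 1
g(3) = mex{0} = 1
g(4) = mex{0,1} = 2
g(5) = mex{0,1} = 2
g(6) = mex{1,2} = 0
g(7) = mex{1,2} = 0
g(8) = mex{0,2} = 1
g(9) = mex{0,2} = 1
g(10) = mex{0,1} = 2
g(11) = mex{0,1} = 2
g(12) = mex{1,2} = 0
The P-positions (g = 0) in 0..12 are 0, 1, 6, 7, 12.

0, 1, 6, 7, 12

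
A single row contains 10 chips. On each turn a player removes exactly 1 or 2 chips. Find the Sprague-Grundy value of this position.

1

Grundy values for subtraction set {1, 2}:
k:     0  1  2  3  4  5  6  7  8  9 10
g(k):  0  1  2  0  1  2  0  1  2  0  1
So g(10) = 1.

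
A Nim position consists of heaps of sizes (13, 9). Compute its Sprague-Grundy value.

Nim-sum: 13 XOR 9 = 4.

4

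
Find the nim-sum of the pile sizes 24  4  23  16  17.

10

Compute the nim-sum pairwise:
24 ⊕ 4 = 28
28 ⊕ 23 = 11
11 ⊕ 16 = 27
27 ⊕ 17 = 10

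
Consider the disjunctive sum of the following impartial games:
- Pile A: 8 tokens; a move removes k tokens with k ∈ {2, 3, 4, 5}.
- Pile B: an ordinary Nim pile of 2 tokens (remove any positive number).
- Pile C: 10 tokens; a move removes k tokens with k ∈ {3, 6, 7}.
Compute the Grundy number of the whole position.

Build the Grundy sequence for pile A with g(k) = mex{g(k−s) : s ∈ {2, 3, 4, 5}, s ≤ k}:
k:     0  1  2  3  4  5  6  7  8
g(k):  0  0  1  1  2  2  3  0  0
So g(8) = 0.
Pile B is a plain Nim pile of size 2, so its Grundy value is 2.
For pile C, compute g(0), g(1), … with moves {3, 6, 7}:
k:     0  1  2  3  4  5  6  7  8  9 10
g(k):  0  0  0  1  1  1  2  2  2  3  0
So g(10) = 0.
The value of a disjunctive sum is the nim-sum of the parts.
Combined value = 0 ⊕ 2 ⊕ 0 = 2.

2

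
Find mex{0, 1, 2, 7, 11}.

3

The values 0, 1, 2 are all present; 3 is the first non-negative integer missing from the set.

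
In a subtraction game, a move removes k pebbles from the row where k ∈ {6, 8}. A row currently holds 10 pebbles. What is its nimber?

1

Grundy values for subtraction set {6, 8}:
k:     0  1  2  3  4  5  6  7  8  9 10
g(k):  0  0  0  0  0  0  1  1  1  1  1
So g(10) = 1.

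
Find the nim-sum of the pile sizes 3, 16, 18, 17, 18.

2

Write each in binary and XOR column by column:
  00011  (3)
  10000  (16)
  10010  (18)
  10001  (17)
  10010  (18)
  -----
  00010  (2)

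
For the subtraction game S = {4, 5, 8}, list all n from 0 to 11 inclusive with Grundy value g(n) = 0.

0, 1, 2, 3

Grundy values for subtraction set {4, 5, 8}:
g(0) = mex{} = 0
g(1) = mex{} = 0
g(2) = mex{} = 0
g(3) = mex{} = 0
g(4) = mex{0} = 1
g(5) = mex{0} = 1
g(6) = mex{0} = 1
g(7) = mex{0} = 1
g(8) = mex{0,1} = 2
g(9) = mex{0,1} = 2
g(10) = mex{0,1} = 2
g(11) = mex{0,1} = 2
The P-positions (g = 0) in 0..11 are 0, 1, 2, 3.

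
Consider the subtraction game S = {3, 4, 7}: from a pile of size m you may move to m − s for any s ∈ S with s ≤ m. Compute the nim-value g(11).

0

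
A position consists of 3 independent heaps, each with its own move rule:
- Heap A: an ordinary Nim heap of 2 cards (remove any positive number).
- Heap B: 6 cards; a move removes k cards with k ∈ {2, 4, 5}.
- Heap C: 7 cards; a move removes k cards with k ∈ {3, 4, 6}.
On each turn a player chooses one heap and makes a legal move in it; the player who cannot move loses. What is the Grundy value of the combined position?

3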